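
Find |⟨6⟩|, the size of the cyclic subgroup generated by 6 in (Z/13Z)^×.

The order of 6 must divide φ(13) = 13 − 1 = 12 = 2^2 · 3.
Divisors of 12: 1, 2, 3, 4, 6, 12.
Evaluate successive powers at the divisors of 12:
6^1 ≡ 6 (mod 13)
6^2 ≡ 10 (mod 13)
6^3 ≡ 8 (mod 13)
6^4 ≡ 9 (mod 13)
6^6 ≡ 12 (mod 13)
6^12 ≡ 1 (mod 13) ✓
Therefore the multiplicative order of 6 modulo 13 is 12.

12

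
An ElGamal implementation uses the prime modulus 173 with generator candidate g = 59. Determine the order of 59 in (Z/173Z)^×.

172

By Lagrange's theorem, ord_173(59) divides φ(173) = 173 − 1 = 172 = 2^2 · 43.
Divisors of 172: 1, 2, 4, 43, 86, 172.
Evaluate successive powers at the divisors of 172:
59^1 ≡ 59 (mod 173)
59^2 ≡ 21 (mod 173)
59^4 ≡ 95 (mod 173)
59^43 ≡ 93 (mod 173)
59^86 ≡ 172 (mod 173)
59^172 ≡ 1 (mod 173) ✓
Therefore the multiplicative order of 59 modulo 173 is 172.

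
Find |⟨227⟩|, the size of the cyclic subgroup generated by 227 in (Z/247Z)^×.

The order of 227 must divide φ(247) = φ(13·19) = (13−1)·(19−1) = 12·18 = 216 = 2^3 · 3^3.
Divisors of 216: 1, 2, 3, 4, 6, 8, 9, 12, 18, 24, 27, 36, 54, 72, 108, 216.
Compute 227^d (mod 247) for the divisors d until we hit 1:
227^1 ≡ 227 (mod 247)
227^2 ≡ 153 (mod 247)
227^3 ≡ 151 (mod 247)
227^4 ≡ 191 (mod 247)
227^6 ≡ 77 (mod 247)
227^8 ≡ 172 (mod 247)
227^9 ≡ 18 (mod 247)
227^12 ≡ 1 (mod 247) ✓
So ord_247(227) = 12.

12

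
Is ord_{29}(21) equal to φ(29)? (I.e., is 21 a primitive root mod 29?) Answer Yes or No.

Yes

φ(29) = 29 − 1 = 28 = 2^2 · 7.
Test 21^(28/q) mod 29 for each prime factor q of 28:
21^14 ≡ 28 (mod 29)  [q = 2: ≢ 1 ✓]
21^4 ≡ 7 (mod 29)  [q = 7: ≢ 1 ✓]
All checks pass, so 21 has order 28 and is a primitive root modulo 29.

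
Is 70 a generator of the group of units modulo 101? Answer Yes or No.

No

φ(101) = 101 − 1 = 100 = 2^2 · 5^2.
It suffices to check that the order of 70 is not a proper divisor of 100: compute 70^(100/q) for q ∈ {2, 5}.
70^50 ≡ 1 (mod 101)  [q = 2: ≡ 1 ✗]
70^20 ≡ 84 (mod 101)  [q = 5: ≢ 1 ✓]
Since 70^50 ≡ 1, the order of 70 divides 50 < 100, so 70 is not a primitive root.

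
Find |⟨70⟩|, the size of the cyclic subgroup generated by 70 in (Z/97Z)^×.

By Lagrange's theorem, ord_97(70) divides φ(97) = 97 − 1 = 96 = 2^5 · 3.
Divisors of 96: 1, 2, 3, 4, 6, 8, 12, 16, 24, 32, 48, 96.
Check 70^d mod 97 for each divisor in increasing order:
70^1 ≡ 70 (mod 97)
70^2 ≡ 50 (mod 97)
70^3 ≡ 8 (mod 97)
70^4 ≡ 75 (mod 97)
70^6 ≡ 64 (mod 97)
70^8 ≡ 96 (mod 97)
70^12 ≡ 22 (mod 97)
70^16 ≡ 1 (mod 97) ✓
Hence ord(70) = 16.

16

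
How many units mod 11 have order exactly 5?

4

φ(11) = 11 − 1 = 10 = 2 · 5.
In a cyclic group of order 10, there are φ(d) elements of order d for each divisor d of 10, and zero for non-divisors.
5 | 10, and φ(5) = 5 − 1 = 4.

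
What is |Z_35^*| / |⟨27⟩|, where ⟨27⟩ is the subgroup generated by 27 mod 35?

The order of 27 must divide φ(35) = φ(5·7) = (5−1)·(7−1) = 4·6 = 24 = 2^3 · 3.
Divisors of 24: 1, 2, 3, 4, 6, 8, 12, 24.
Evaluate successive powers at the divisors of 24:
27^1 ≡ 27
27^2 ≡ 29
27^3 ≡ 13
27^4 ≡ 1
Thus |⟨27⟩| = ord(27) = 4.
The index is φ(35) / ord(27) = 24 / 4 = 6.

6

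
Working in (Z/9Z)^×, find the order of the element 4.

Since 4 ∈ (Z/9Z)^×, its order divides φ(9) = φ(3^2) = 3·(3−1) = 6 = 2 · 3.
Divisors of 6: 1, 2, 3, 6.
Check 4^d mod 9 for each divisor in increasing order:
4^1 ≡ 4
4^2 ≡ 7
4^3 ≡ 1
So ord_9(4) = 3.

3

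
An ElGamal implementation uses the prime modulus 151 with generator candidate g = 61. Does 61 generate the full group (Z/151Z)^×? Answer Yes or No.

φ(151) = 151 − 1 = 150 = 2 · 3 · 5^2.
It suffices to check that the order of 61 is not a proper divisor of 150: compute 61^(150/q) for q ∈ {2, 3, 5}.
61^75 ≡ 150 (mod 151)  [q = 2: ≢ 1 ✓]
61^50 ≡ 118 (mod 151)  [q = 3: ≢ 1 ✓]
61^30 ≡ 64 (mod 151)  [q = 5: ≢ 1 ✓]
None equal 1, so ord_151(61) = 150: 61 is a primitive root.

Yes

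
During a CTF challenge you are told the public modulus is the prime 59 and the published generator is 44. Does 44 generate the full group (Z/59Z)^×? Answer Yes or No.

Yes

φ(59) = 59 − 1 = 58 = 2 · 29.
It suffices to check that the order of 44 is not a proper divisor of 58: compute 44^(58/q) for q ∈ {2, 29}.
44^29 ≡ 58 (mod 59)  [q = 2: ≢ 1 ✓]
44^2 ≡ 48 (mod 59)  [q = 29: ≢ 1 ✓]
None equal 1, so ord_59(44) = 58: 44 is a primitive root.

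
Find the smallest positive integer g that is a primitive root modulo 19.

φ(19) = 19 − 1 = 18 = 2 · 3^2.
g is a primitive root iff g^(18/q) ≢ 1 (mod 19) for each prime q ∈ {2, 3}.
g = 2: 2^9 ≡ 18; 2^6 ≡ 7 — none is 1, so 2 is a primitive root.
So 2 is the smallest generator of (Z/19Z)^×.

2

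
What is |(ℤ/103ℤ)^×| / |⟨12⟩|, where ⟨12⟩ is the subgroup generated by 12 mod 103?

1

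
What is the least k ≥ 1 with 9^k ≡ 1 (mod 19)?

9

By Lagrange's theorem, ord_19(9) divides φ(19) = 19 − 1 = 18 = 2 · 3^2.
Divisors of 18: 1, 2, 3, 6, 9, 18.
Evaluate successive powers at the divisors of 18:
9^1 ≡ 9 (mod 19)
9^2 ≡ 5 (mod 19)
9^3 ≡ 7 (mod 19)
9^6 ≡ 11 (mod 19)
9^9 ≡ 1 (mod 19) ✓
So ord_19(9) = 9.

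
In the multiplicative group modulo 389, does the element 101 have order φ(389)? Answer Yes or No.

Yes

φ(389) = 389 − 1 = 388 = 2^2 · 97.
101 is a primitive root mod 389 iff 101^(φ(389)/q) ≢ 1 for every prime q | φ(389), i.e. q ∈ {2, 97}.
101^194 ≡ 388 (mod 389)  [q = 2: ≢ 1 ✓]
101^4 ≡ 178 (mod 389)  [q = 97: ≢ 1 ✓]
All checks pass, so 101 has order 388 and is a primitive root modulo 389.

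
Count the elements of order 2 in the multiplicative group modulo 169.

φ(169) = φ(13^2) = 13·(13−1) = 156 = 2^2 · 3 · 13.
In a cyclic group of order 156, there are φ(d) elements of order d for each divisor d of 156, and zero for non-divisors.
2 | 156, and φ(2) = 2 − 1 = 1.

1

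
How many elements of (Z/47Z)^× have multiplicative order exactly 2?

φ(47) = 47 − 1 = 46 = 2 · 23.
(Z/47Z)^× is cyclic (|G| = 46); a cyclic group of order m has exactly φ(d) elements of each order d | m, and none otherwise.
2 | 46, and φ(2) = 2 − 1 = 1.

1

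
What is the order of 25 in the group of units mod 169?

26

By Lagrange's theorem, ord_169(25) divides φ(169) = φ(13^2) = 13·(13−1) = 156 = 2^2 · 3 · 13.
Divisors of 156: 1, 2, 3, 4, 6, 12, 13, 26, 39, 52, 78, 156.
Test each divisor d:
25^1 ≡ 25 (mod 169)
25^2 ≡ 118 (mod 169)
25^3 ≡ 77 (mod 169)
25^4 ≡ 66 (mod 169)
25^6 ≡ 14 (mod 169)
25^12 ≡ 27 (mod 169)
25^13 ≡ 168 (mod 169)
25^26 ≡ 1 (mod 169) ✓
So ord_169(25) = 26.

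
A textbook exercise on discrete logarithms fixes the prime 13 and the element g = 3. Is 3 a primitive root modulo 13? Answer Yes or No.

φ(13) = 13 − 1 = 12 = 2^2 · 3.
An element g generates (Z/13Z)^× iff g^(12/q) ≢ 1 (mod 13) for each prime q ∈ {2, 3}.
3^6 ≡ 1 (mod 13)  [q = 2: ≡ 1 ✗]
3^4 ≡ 3 (mod 13)  [q = 3: ≢ 1 ✓]
The check at q = 2 fails, so 3 generates a proper subgroup.

No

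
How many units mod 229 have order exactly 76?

36

φ(229) = 229 − 1 = 228 = 2^2 · 3 · 19.
In a cyclic group of order 228, there are φ(d) elements of order d for each divisor d of 228, and zero for non-divisors.
76 = 2^2 · 19 divides 228, and φ(76) = 36.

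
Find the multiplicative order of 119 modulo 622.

Since 119 ∈ (Z/622Z)^×, its order divides φ(622) = φ(2)·φ(311) = 1·310 = 310 = 2 · 5 · 31.
Divisors of 310: 1, 2, 5, 10, 31, 62, 155, 310.
Compute 119^d (mod 622) for the divisors d until we hit 1:
119^1 ≡ 119 (mod 622)
119^2 ≡ 477 (mod 622)
119^5 ≡ 291 (mod 622)
119^10 ≡ 89 (mod 622)
119^31 ≡ 305 (mod 622)
119^62 ≡ 347 (mod 622)
119^155 ≡ 621 (mod 622)
119^310 ≡ 1 (mod 622) ✓
Therefore the multiplicative order of 119 modulo 622 is 310.

310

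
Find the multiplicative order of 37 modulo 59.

58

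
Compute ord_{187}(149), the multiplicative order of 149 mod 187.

20

Since 149 ∈ (Z/187Z)^×, its order divides φ(187) = φ(11·17) = (11−1)·(17−1) = 10·16 = 160 = 2^5 · 5.
Divisors of 160: 1, 2, 4, 5, 8, 10, 16, 20, 32, 40, 80, 160.
Evaluate successive powers at the divisors of 160:
149^1 ≡ 149
149^2 ≡ 135
149^4 ≡ 86
149^5 ≡ 98
149^8 ≡ 103
149^10 ≡ 67
149^16 ≡ 137
149^20 ≡ 1
So ord_187(149) = 20.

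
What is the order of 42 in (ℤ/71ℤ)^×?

70

By Lagrange's theorem, ord_71(42) divides φ(71) = 71 − 1 = 70 = 2 · 5 · 7.
Divisors of 70: 1, 2, 5, 7, 10, 14, 35, 70.
Compute 42^d (mod 71) for the divisors d until we hit 1:
42^1 ≡ 42
42^2 ≡ 60
42^5 ≡ 41
42^7 ≡ 46
42^10 ≡ 48
42^14 ≡ 57
42^35 ≡ 70
42^70 ≡ 1
Therefore the multiplicative order of 42 modulo 71 is 70.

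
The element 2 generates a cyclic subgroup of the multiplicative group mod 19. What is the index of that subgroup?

The order of 2 must divide φ(19) = 19 − 1 = 18 = 2 · 3^2.
Divisors of 18: 1, 2, 3, 6, 9, 18.
Check 2^d mod 19 for each divisor in increasing order:
2^1 ≡ 2 (mod 19)
2^2 ≡ 4 (mod 19)
2^3 ≡ 8 (mod 19)
2^6 ≡ 7 (mod 19)
2^9 ≡ 18 (mod 19)
2^18 ≡ 1 (mod 19) ✓
So ord_19(2) = 18, hence |⟨2⟩| = 18.
Index = |(Z/19Z)^×| / |⟨2⟩| = 18 / 18 = 1.

1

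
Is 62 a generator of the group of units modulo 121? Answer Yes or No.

Yes

φ(121) = φ(11^2) = 11·(11−1) = 110 = 2 · 5 · 11.
Test 62^(110/q) mod 121 for each prime factor q of 110:
62^55 ≡ 120 (mod 121)  [q = 2: ≢ 1 ✓]
62^22 ≡ 27 (mod 121)  [q = 5: ≢ 1 ✓]
62^10 ≡ 67 (mod 121)  [q = 11: ≢ 1 ✓]
All checks pass, so 62 has order 110 and is a primitive root modulo 121.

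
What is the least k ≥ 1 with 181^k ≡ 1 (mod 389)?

Since 181 ∈ (Z/389Z)^×, its order divides φ(389) = 389 − 1 = 388 = 2^2 · 97.
Divisors of 388: 1, 2, 4, 97, 194, 388.
Evaluate successive powers at the divisors of 388:
181^1 ≡ 181
181^2 ≡ 85
181^4 ≡ 223
181^97 ≡ 388
181^194 ≡ 1
The smallest such exponent is 194, so the order of 181 is 194.

194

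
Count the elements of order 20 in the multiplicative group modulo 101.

φ(101) = 101 − 1 = 100 = 2^2 · 5^2.
In a cyclic group of order 100, there are φ(d) elements of order d for each divisor d of 100, and zero for non-divisors.
20 = 2^2 · 5 divides 100, and φ(20) = 8.

8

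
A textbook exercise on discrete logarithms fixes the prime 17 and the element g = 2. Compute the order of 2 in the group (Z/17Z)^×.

8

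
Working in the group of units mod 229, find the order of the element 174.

114

Since 174 ∈ (Z/229Z)^×, its order divides φ(229) = 229 − 1 = 228 = 2^2 · 3 · 19.
Divisors of 228: 1, 2, 3, 4, 6, 12, 19, 38, 57, 76, 114, 228.
Test each divisor d:
174^1 ≡ 174 (mod 229)
174^2 ≡ 48 (mod 229)
174^3 ≡ 108 (mod 229)
174^4 ≡ 14 (mod 229)
174^6 ≡ 214 (mod 229)
174^12 ≡ 225 (mod 229)
174^19 ≡ 135 (mod 229)
174^38 ≡ 134 (mod 229)
174^57 ≡ 228 (mod 229)
174^76 ≡ 94 (mod 229)
174^114 ≡ 1 (mod 229) ✓
Therefore the multiplicative order of 174 modulo 229 is 114.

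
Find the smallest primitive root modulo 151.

6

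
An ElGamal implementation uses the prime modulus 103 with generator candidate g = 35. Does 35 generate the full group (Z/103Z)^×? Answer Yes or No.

Yes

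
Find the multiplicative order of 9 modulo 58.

ord(9) | φ(58) = φ(2)·φ(29) = 1·28 = 28 = 2^2 · 7.
Divisors of 28: 1, 2, 4, 7, 14, 28.
Check 9^d mod 58 for each divisor in increasing order:
9^1 ≡ 9
9^2 ≡ 23
9^4 ≡ 7
9^7 ≡ 57
9^14 ≡ 1
So ord_58(9) = 14.

14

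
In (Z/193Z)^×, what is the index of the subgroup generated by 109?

32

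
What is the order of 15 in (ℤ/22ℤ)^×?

5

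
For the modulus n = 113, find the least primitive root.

φ(113) = 113 − 1 = 112 = 2^4 · 7.
Test candidates g = 2, 3, … against the prime factors q ∈ {2, 7} of φ(113): g is a generator iff g^(112/q) ≢ 1 for every such q.
g = 2: 2^56 ≡ 1 — hits 1, so not a primitive root.
g = 3: 3^56 ≡ 112; 3^16 ≡ 49 — none is 1, so 3 is a primitive root.
Hence the least primitive root of 113 is 3.

3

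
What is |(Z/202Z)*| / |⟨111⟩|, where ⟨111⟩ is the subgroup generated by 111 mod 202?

25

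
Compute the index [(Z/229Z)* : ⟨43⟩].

12

By Lagrange's theorem, ord_229(43) divides φ(229) = 229 − 1 = 228 = 2^2 · 3 · 19.
Divisors of 228: 1, 2, 3, 4, 6, 12, 19, 38, 57, 76, 114, 228.
Test each divisor d:
43^1 ≡ 43 (mod 229)
43^2 ≡ 17 (mod 229)
43^3 ≡ 44 (mod 229)
43^4 ≡ 60 (mod 229)
43^6 ≡ 104 (mod 229)
43^12 ≡ 53 (mod 229)
43^19 ≡ 1 (mod 229) ✓
Thus |⟨43⟩| = ord(43) = 19.
Index = |(Z/229Z)^×| / |⟨43⟩| = 228 / 19 = 12.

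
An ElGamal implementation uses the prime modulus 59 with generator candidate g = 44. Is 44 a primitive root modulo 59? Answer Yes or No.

Yes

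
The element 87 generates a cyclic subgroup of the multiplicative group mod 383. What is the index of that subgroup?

The order of 87 must divide φ(383) = 383 − 1 = 382 = 2 · 191.
Divisors of 382: 1, 2, 191, 382.
Check 87^d mod 383 for each divisor in increasing order:
87^1 ≡ 87 (mod 383)
87^2 ≡ 292 (mod 383)
87^191 ≡ 1 (mod 383) ✓
So ord_383(87) = 191, hence |⟨87⟩| = 191.
[(Z/383Z)^× : ⟨87⟩] = 382/191 = 2.

2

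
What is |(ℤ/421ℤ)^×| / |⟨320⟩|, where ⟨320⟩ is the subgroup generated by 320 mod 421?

By Lagrange's theorem, ord_421(320) divides φ(421) = 421 − 1 = 420 = 2^2 · 3 · 5 · 7.
Divisors of 420: 1, 2, 3, 4, 5, 6, 7, 10, 12, 14, 15, 20, 21, 28, 30, 35, 42, 60, 70, 84, 105, 140, 210, 420.
Test each divisor d:
320^1 ≡ 320 (mod 421)
320^2 ≡ 97 (mod 421)
320^3 ≡ 307 (mod 421)
320^4 ≡ 147 (mod 421)
320^5 ≡ 309 (mod 421)
320^6 ≡ 366 (mod 421)
320^7 ≡ 82 (mod 421)
320^10 ≡ 335 (mod 421)
320^12 ≡ 78 (mod 421)
320^14 ≡ 409 (mod 421)
320^15 ≡ 370 (mod 421)
320^20 ≡ 239 (mod 421)
320^21 ≡ 279 (mod 421)
320^28 ≡ 144 (mod 421)
320^30 ≡ 75 (mod 421)
320^35 ≡ 20 (mod 421)
320^42 ≡ 377 (mod 421)
320^60 ≡ 152 (mod 421)
320^70 ≡ 400 (mod 421)
320^84 ≡ 252 (mod 421)
320^105 ≡ 1 (mod 421) ✓
The order of 320 is 105, so the subgroup it generates has 105 elements.
Index = |(Z/421Z)^×| / |⟨320⟩| = 420 / 105 = 4.

4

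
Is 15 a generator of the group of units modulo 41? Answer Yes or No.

Yes

φ(41) = 41 − 1 = 40 = 2^3 · 5.
Test 15^(40/q) mod 41 for each prime factor q of 40:
15^20 ≡ 40 (mod 41)  [q = 2: ≢ 1 ✓]
15^8 ≡ 18 (mod 41)  [q = 5: ≢ 1 ✓]
All checks pass, so 15 has order 40 and is a primitive root modulo 41.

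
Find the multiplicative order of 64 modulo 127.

7

ord(64) | φ(127) = 127 − 1 = 126 = 2 · 3^2 · 7.
Divisors of 126: 1, 2, 3, 6, 7, 9, 14, 18, 21, 42, 63, 126.
Test each divisor d:
64^1 ≡ 64 (mod 127)
64^2 ≡ 32 (mod 127)
64^3 ≡ 16 (mod 127)
64^6 ≡ 2 (mod 127)
64^7 ≡ 1 (mod 127) ✓
So ord_127(64) = 7.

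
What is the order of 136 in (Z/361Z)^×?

The order of 136 must divide φ(361) = φ(19^2) = 19·(19−1) = 342 = 2 · 3^2 · 19.
Divisors of 342: 1, 2, 3, 6, 9, 18, 19, 38, 57, 114, 171, 342.
Compute 136^d (mod 361) for the divisors d until we hit 1:
136^1 ≡ 136 (mod 361)
136^2 ≡ 85 (mod 361)
136^3 ≡ 8 (mod 361)
136^6 ≡ 64 (mod 361)
136^9 ≡ 151 (mod 361)
136^18 ≡ 58 (mod 361)
136^19 ≡ 307 (mod 361)
136^38 ≡ 28 (mod 361)
136^57 ≡ 293 (mod 361)
136^114 ≡ 292 (mod 361)
136^171 ≡ 360 (mod 361)
136^342 ≡ 1 (mod 361) ✓
The smallest such exponent is 342, so the order of 136 is 342.

342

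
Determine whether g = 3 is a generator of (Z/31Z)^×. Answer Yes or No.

Yes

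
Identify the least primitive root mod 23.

φ(23) = 23 − 1 = 22 = 2 · 11.
Test candidates g = 2, 3, … against the prime factors q ∈ {2, 11} of φ(23): g is a generator iff g^(22/q) ≢ 1 for every such q.
g = 2: 2^11 ≡ 1 — hits 1, so not a primitive root.
g = 3: 3^11 ≡ 1 — hits 1, so not a primitive root.
g = 4: 4^11 ≡ 1 — hits 1, so not a primitive root.
g = 5: 5^11 ≡ 22; 5^2 ≡ 2 — none is 1, so 5 is a primitive root.
Hence the least primitive root of 23 is 5.

5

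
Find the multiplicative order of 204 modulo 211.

105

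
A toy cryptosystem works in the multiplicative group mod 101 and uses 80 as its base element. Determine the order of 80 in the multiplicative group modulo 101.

25

ord(80) | φ(101) = 101 − 1 = 100 = 2^2 · 5^2.
Divisors of 100: 1, 2, 4, 5, 10, 20, 25, 50, 100.
Test each divisor d:
80^1 ≡ 80 (mod 101)
80^2 ≡ 37 (mod 101)
80^4 ≡ 56 (mod 101)
80^5 ≡ 36 (mod 101)
80^10 ≡ 84 (mod 101)
80^20 ≡ 87 (mod 101)
80^25 ≡ 1 (mod 101) ✓
So ord_101(80) = 25.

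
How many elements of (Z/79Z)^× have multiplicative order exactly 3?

2

φ(79) = 79 − 1 = 78 = 2 · 3 · 13.
In a cyclic group of order 78, there are φ(d) elements of order d for each divisor d of 78, and zero for non-divisors.
3 | 78, and φ(3) = 3 − 1 = 2.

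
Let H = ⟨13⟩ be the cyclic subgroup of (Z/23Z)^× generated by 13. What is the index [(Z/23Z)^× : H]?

2

Since 13 ∈ (Z/23Z)^×, its order divides φ(23) = 23 − 1 = 22 = 2 · 11.
Divisors of 22: 1, 2, 11, 22.
Evaluate successive powers at the divisors of 22:
13^1 ≡ 13
13^2 ≡ 8
13^11 ≡ 1
The order of 13 is 11, so the subgroup it generates has 11 elements.
Index = |(Z/23Z)^×| / |⟨13⟩| = 22 / 11 = 2.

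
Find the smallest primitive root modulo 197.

2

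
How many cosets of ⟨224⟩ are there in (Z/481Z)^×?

12

ord(224) | φ(481) = φ(13·37) = (13−1)·(37−1) = 12·36 = 432 = 2^4 · 3^3.
Divisors of 432: 1, 2, 3, 4, 6, 8, 9, 12, 16, 18, 24, 27, 36, 48, 54, 72, 108, 144, 216, 432.
Check 224^d mod 481 for each divisor in increasing order:
224^1 ≡ 224 (mod 481)
224^2 ≡ 152 (mod 481)
224^3 ≡ 378 (mod 481)
224^4 ≡ 16 (mod 481)
224^6 ≡ 27 (mod 481)
224^8 ≡ 256 (mod 481)
224^9 ≡ 105 (mod 481)
224^12 ≡ 248 (mod 481)
224^16 ≡ 120 (mod 481)
224^18 ≡ 443 (mod 481)
224^24 ≡ 417 (mod 481)
224^27 ≡ 339 (mod 481)
224^36 ≡ 1 (mod 481) ✓
Thus |⟨224⟩| = ord(224) = 36.
Index = |(Z/481Z)^×| / |⟨224⟩| = 432 / 36 = 12.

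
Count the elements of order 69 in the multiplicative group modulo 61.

0

φ(61) = 61 − 1 = 60 = 2^2 · 3 · 5.
Since (Z/61Z)^× is cyclic of order 60, the number of elements of order d is φ(d) when d | 60 and 0 otherwise.
Since 69 ∤ 60, the count is 0.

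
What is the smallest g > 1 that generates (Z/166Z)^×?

5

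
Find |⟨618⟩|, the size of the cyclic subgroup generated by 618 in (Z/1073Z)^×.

42

By Lagrange's theorem, ord_1073(618) divides φ(1073) = φ(29·37) = (29−1)·(37−1) = 28·36 = 1008 = 2^4 · 3^2 · 7.
Divisors of 1008: 1, 2, 3, 4, 6, 7, 8, 9, 12, 14, 16, 18, 21, 24, 28, 36, 42, 48, 56, 63, 72, 84, 112, 126, 144, 168, 252, 336, 504, 1008.
Compute 618^d (mod 1073) for the divisors d until we hit 1:
618^1 ≡ 618 (mod 1073)
618^2 ≡ 1009 (mod 1073)
618^3 ≡ 149 (mod 1073)
618^4 ≡ 877 (mod 1073)
618^6 ≡ 741 (mod 1073)
618^7 ≡ 840 (mod 1073)
618^8 ≡ 861 (mod 1073)
618^9 ≡ 963 (mod 1073)
618^12 ≡ 778 (mod 1073)
618^14 ≡ 639 (mod 1073)
618^16 ≡ 951 (mod 1073)
618^18 ≡ 297 (mod 1073)
618^21 ≡ 260 (mod 1073)
618^24 ≡ 112 (mod 1073)
618^28 ≡ 581 (mod 1073)
618^36 ≡ 223 (mod 1073)
618^42 ≡ 1 (mod 1073) ✓
So ord_1073(618) = 42.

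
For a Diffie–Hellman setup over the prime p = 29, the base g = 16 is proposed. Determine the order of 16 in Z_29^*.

7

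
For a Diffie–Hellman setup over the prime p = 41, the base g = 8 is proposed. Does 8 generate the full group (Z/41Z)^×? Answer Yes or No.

No

φ(41) = 41 − 1 = 40 = 2^3 · 5.
Test 8^(40/q) mod 41 for each prime factor q of 40:
8^20 ≡ 1 (mod 41)  [q = 2: ≡ 1 ✗]
8^8 ≡ 16 (mod 41)  [q = 5: ≢ 1 ✓]
8^20 ≡ 1 shows ord(8) | 20, strictly less than φ(41); not a primitive root.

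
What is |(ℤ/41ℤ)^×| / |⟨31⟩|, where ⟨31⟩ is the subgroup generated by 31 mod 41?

4

The order of 31 must divide φ(41) = 41 − 1 = 40 = 2^3 · 5.
Divisors of 40: 1, 2, 4, 5, 8, 10, 20, 40.
Check 31^d mod 41 for each divisor in increasing order:
31^1 ≡ 31 (mod 41)
31^2 ≡ 18 (mod 41)
31^4 ≡ 37 (mod 41)
31^5 ≡ 40 (mod 41)
31^8 ≡ 16 (mod 41)
31^10 ≡ 1 (mod 41) ✓
Thus |⟨31⟩| = ord(31) = 10.
The index is φ(41) / ord(31) = 40 / 10 = 4.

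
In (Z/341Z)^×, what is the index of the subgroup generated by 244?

30

By Lagrange's theorem, ord_341(244) divides φ(341) = φ(11·31) = (11−1)·(31−1) = 10·30 = 300 = 2^2 · 3 · 5^2.
Divisors of 300: 1, 2, 3, 4, 5, 6, 10, 12, 15, 20, 25, 30, 50, 60, 75, 100, 150, 300.
Evaluate successive powers at the divisors of 300:
244^1 ≡ 244 (mod 341)
244^2 ≡ 202 (mod 341)
244^3 ≡ 184 (mod 341)
244^4 ≡ 225 (mod 341)
244^5 ≡ 340 (mod 341)
244^6 ≡ 97 (mod 341)
244^10 ≡ 1 (mod 341) ✓
Thus |⟨244⟩| = ord(244) = 10.
Index = |(Z/341Z)^×| / |⟨244⟩| = 300 / 10 = 30.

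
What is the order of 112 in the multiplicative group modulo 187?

80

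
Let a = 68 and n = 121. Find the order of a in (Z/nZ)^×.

By Lagrange's theorem, ord_121(68) divides φ(121) = φ(11^2) = 11·(11−1) = 110 = 2 · 5 · 11.
Divisors of 110: 1, 2, 5, 10, 11, 22, 55, 110.
Check 68^d mod 121 for each divisor in increasing order:
68^1 ≡ 68 (mod 121)
68^2 ≡ 26 (mod 121)
68^5 ≡ 109 (mod 121)
68^10 ≡ 23 (mod 121)
68^11 ≡ 112 (mod 121)
68^22 ≡ 81 (mod 121)
68^55 ≡ 120 (mod 121)
68^110 ≡ 1 (mod 121) ✓
So ord_121(68) = 110.

110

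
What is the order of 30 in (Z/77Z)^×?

30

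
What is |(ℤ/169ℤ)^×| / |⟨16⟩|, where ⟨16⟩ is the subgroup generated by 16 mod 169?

The order of 16 must divide φ(169) = φ(13^2) = 13·(13−1) = 156 = 2^2 · 3 · 13.
Divisors of 156: 1, 2, 3, 4, 6, 12, 13, 26, 39, 52, 78, 156.
Compute 16^d (mod 169) for the divisors d until we hit 1:
16^1 ≡ 16 (mod 169)
16^2 ≡ 87 (mod 169)
16^3 ≡ 40 (mod 169)
16^4 ≡ 133 (mod 169)
16^6 ≡ 79 (mod 169)
16^12 ≡ 157 (mod 169)
16^13 ≡ 146 (mod 169)
16^26 ≡ 22 (mod 169)
16^39 ≡ 1 (mod 169) ✓
The order of 16 is 39, so the subgroup it generates has 39 elements.
The index is φ(169) / ord(16) = 156 / 39 = 4.

4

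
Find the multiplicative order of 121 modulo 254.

Since 121 ∈ (Z/254Z)^×, its order divides φ(254) = φ(2)·φ(127) = 1·126 = 126 = 2 · 3^2 · 7.
Divisors of 126: 1, 2, 3, 6, 7, 9, 14, 18, 21, 42, 63, 126.
Evaluate successive powers at the divisors of 126:
121^1 ≡ 121
121^2 ≡ 163
121^3 ≡ 165
121^6 ≡ 47
121^7 ≡ 99
121^9 ≡ 135
121^14 ≡ 149
121^18 ≡ 191
121^21 ≡ 19
121^42 ≡ 107
121^63 ≡ 1
Therefore the multiplicative order of 121 modulo 254 is 63.

63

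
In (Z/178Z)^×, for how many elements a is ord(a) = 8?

4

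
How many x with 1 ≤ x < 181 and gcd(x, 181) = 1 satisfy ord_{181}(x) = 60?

16

φ(181) = 181 − 1 = 180 = 2^2 · 3^2 · 5.
In a cyclic group of order 180, there are φ(d) elements of order d for each divisor d of 180, and zero for non-divisors.
60 = 2^2 · 3 · 5 divides 180, and φ(60) = 16.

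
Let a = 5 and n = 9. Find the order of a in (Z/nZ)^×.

The order of 5 must divide φ(9) = φ(3^2) = 3·(3−1) = 6 = 2 · 3.
Divisors of 6: 1, 2, 3, 6.
Test each divisor d:
5^1 ≡ 5 (mod 9)
5^2 ≡ 7 (mod 9)
5^3 ≡ 8 (mod 9)
5^6 ≡ 1 (mod 9) ✓
Hence ord(5) = 6.

6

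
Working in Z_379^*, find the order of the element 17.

378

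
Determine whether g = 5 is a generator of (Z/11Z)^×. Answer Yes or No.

φ(11) = 11 − 1 = 10 = 2 · 5.
An element g generates (Z/11Z)^× iff g^(10/q) ≢ 1 (mod 11) for each prime q ∈ {2, 5}.
5^5 ≡ 1 (mod 11)  [q = 2: ≡ 1 ✗]
5^2 ≡ 3 (mod 11)  [q = 5: ≢ 1 ✓]
Since 5^5 ≡ 1, the order of 5 divides 5 < 10, so 5 is not a primitive root.

No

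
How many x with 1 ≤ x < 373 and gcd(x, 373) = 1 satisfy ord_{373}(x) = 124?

60

φ(373) = 373 − 1 = 372 = 2^2 · 3 · 31.
(Z/373Z)^× is cyclic (|G| = 372); a cyclic group of order m has exactly φ(d) elements of each order d | m, and none otherwise.
124 = 2^2 · 31 divides 372, and φ(124) = 60.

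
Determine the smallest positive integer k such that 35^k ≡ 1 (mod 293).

By Lagrange's theorem, ord_293(35) divides φ(293) = 293 − 1 = 292 = 2^2 · 73.
Divisors of 292: 1, 2, 4, 73, 146, 292.
Compute 35^d (mod 293) for the divisors d until we hit 1:
35^1 ≡ 35 (mod 293)
35^2 ≡ 53 (mod 293)
35^4 ≡ 172 (mod 293)
35^73 ≡ 292 (mod 293)
35^146 ≡ 1 (mod 293) ✓
So ord_293(35) = 146.

146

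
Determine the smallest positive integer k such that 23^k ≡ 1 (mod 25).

By Lagrange's theorem, ord_25(23) divides φ(25) = φ(5^2) = 5·(5−1) = 20 = 2^2 · 5.
Divisors of 20: 1, 2, 4, 5, 10, 20.
Test each divisor d:
23^1 ≡ 23 (mod 25)
23^2 ≡ 4 (mod 25)
23^4 ≡ 16 (mod 25)
23^5 ≡ 18 (mod 25)
23^10 ≡ 24 (mod 25)
23^20 ≡ 1 (mod 25) ✓
The smallest such exponent is 20, so the order of 23 is 20.

20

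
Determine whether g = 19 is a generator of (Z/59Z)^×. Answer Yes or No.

No

φ(59) = 59 − 1 = 58 = 2 · 29.
It suffices to check that the order of 19 is not a proper divisor of 58: compute 19^(58/q) for q ∈ {2, 29}.
19^29 ≡ 1 (mod 59)  [q = 2: ≡ 1 ✗]
19^2 ≡ 7 (mod 59)  [q = 29: ≢ 1 ✓]
The check at q = 2 fails, so 19 generates a proper subgroup.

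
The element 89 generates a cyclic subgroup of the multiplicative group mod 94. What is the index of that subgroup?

2

The order of 89 must divide φ(94) = φ(2)·φ(47) = 1·46 = 46 = 2 · 23.
Divisors of 46: 1, 2, 23, 46.
Check 89^d mod 94 for each divisor in increasing order:
89^1 ≡ 89 (mod 94)
89^2 ≡ 25 (mod 94)
89^23 ≡ 1 (mod 94) ✓
So ord_94(89) = 23, hence |⟨89⟩| = 23.
Index = |(Z/94Z)^×| / |⟨89⟩| = 46 / 23 = 2.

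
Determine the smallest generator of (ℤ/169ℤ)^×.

2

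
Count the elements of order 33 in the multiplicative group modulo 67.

φ(67) = 67 − 1 = 66 = 2 · 3 · 11.
(Z/67Z)^× is cyclic (|G| = 66); a cyclic group of order m has exactly φ(d) elements of each order d | m, and none otherwise.
33 = 3 · 11 divides 66, and φ(33) = 20.

20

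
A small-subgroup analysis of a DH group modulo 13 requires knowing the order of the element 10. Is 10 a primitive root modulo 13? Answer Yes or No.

No

φ(13) = 13 − 1 = 12 = 2^2 · 3.
10 is a primitive root mod 13 iff 10^(φ(13)/q) ≢ 1 for every prime q | φ(13), i.e. q ∈ {2, 3}.
10^6 ≡ 1 (mod 13)  [q = 2: ≡ 1 ✗]
10^4 ≡ 3 (mod 13)  [q = 3: ≢ 1 ✓]
10^6 ≡ 1 shows ord(10) | 6, strictly less than φ(13); not a primitive root.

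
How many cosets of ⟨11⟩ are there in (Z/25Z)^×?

Since 11 ∈ (Z/25Z)^×, its order divides φ(25) = φ(5^2) = 5·(5−1) = 20 = 2^2 · 5.
Divisors of 20: 1, 2, 4, 5, 10, 20.
Compute 11^d (mod 25) for the divisors d until we hit 1:
11^1 ≡ 11 (mod 25)
11^2 ≡ 21 (mod 25)
11^4 ≡ 16 (mod 25)
11^5 ≡ 1 (mod 25) ✓
Thus |⟨11⟩| = ord(11) = 5.
[(Z/25Z)^× : ⟨11⟩] = 20/5 = 4.

4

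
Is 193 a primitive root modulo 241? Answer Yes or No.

No

φ(241) = 241 − 1 = 240 = 2^4 · 3 · 5.
An element g generates (Z/241Z)^× iff g^(240/q) ≢ 1 (mod 241) for each prime q ∈ {2, 3, 5}.
193^120 ≡ 1 (mod 241)  [q = 2: ≡ 1 ✗]
193^80 ≡ 1 (mod 241)  [q = 3: ≡ 1 ✗]
193^48 ≡ 87 (mod 241)  [q = 5: ≢ 1 ✓]
The check at q = 2 fails, so 193 generates a proper subgroup.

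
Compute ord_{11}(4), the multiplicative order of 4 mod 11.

5

The order of 4 must divide φ(11) = 11 − 1 = 10 = 2 · 5.
Divisors of 10: 1, 2, 5, 10.
Test each divisor d:
4^1 ≡ 4
4^2 ≡ 5
4^5 ≡ 1
Therefore the multiplicative order of 4 modulo 11 is 5.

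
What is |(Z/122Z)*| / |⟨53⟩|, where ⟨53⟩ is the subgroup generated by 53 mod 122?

3

By Lagrange's theorem, ord_122(53) divides φ(122) = φ(2)·φ(61) = 1·60 = 60 = 2^2 · 3 · 5.
Divisors of 60: 1, 2, 3, 4, 5, 6, 10, 12, 15, 20, 30, 60.
Check 53^d mod 122 for each divisor in increasing order:
53^1 ≡ 53 (mod 122)
53^2 ≡ 3 (mod 122)
53^3 ≡ 37 (mod 122)
53^4 ≡ 9 (mod 122)
53^5 ≡ 111 (mod 122)
53^6 ≡ 27 (mod 122)
53^10 ≡ 121 (mod 122)
53^12 ≡ 119 (mod 122)
53^15 ≡ 11 (mod 122)
53^20 ≡ 1 (mod 122) ✓
The order of 53 is 20, so the subgroup it generates has 20 elements.
The index is φ(122) / ord(53) = 60 / 20 = 3.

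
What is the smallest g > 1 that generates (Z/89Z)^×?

3

φ(89) = 89 − 1 = 88 = 2^3 · 11.
g is a primitive root iff g^(88/q) ≢ 1 (mod 89) for each prime q ∈ {2, 11}.
g = 2: 2^44 ≡ 1 — hits 1, so not a primitive root.
g = 3: 3^44 ≡ 88; 3^8 ≡ 64 — none is 1, so 3 is a primitive root.
So 3 is the smallest generator of (Z/89Z)^×.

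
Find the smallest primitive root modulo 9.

2

φ(9) = φ(3^2) = 3·(3−1) = 6 = 2 · 3.
g is a primitive root iff g^(6/q) ≢ 1 (mod 9) for each prime q ∈ {2, 3}.
g = 2: 2^3 ≡ 8; 2^2 ≡ 4 — none is 1, so 2 is a primitive root.
Hence the least primitive root of 9 is 2.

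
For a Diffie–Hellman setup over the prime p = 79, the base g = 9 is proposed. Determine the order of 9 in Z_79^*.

ord(9) | φ(79) = 79 − 1 = 78 = 2 · 3 · 13.
Divisors of 78: 1, 2, 3, 6, 13, 26, 39, 78.
Compute 9^d (mod 79) for the divisors d until we hit 1:
9^1 ≡ 9
9^2 ≡ 2
9^3 ≡ 18
9^6 ≡ 8
9^13 ≡ 23
9^26 ≡ 55
9^39 ≡ 1
The smallest such exponent is 39, so the order of 9 is 39.

39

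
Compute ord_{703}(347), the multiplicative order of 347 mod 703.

36

By Lagrange's theorem, ord_703(347) divides φ(703) = φ(19·37) = (19−1)·(37−1) = 18·36 = 648 = 2^3 · 3^4.
Divisors of 648: 1, 2, 3, 4, 6, 8, 9, 12, 18, 24, 27, 36, 54, 72, 81, 108, 162, 216, 324, 648.
Test each divisor d:
347^1 ≡ 347 (mod 703)
347^2 ≡ 196 (mod 703)
347^3 ≡ 524 (mod 703)
347^4 ≡ 454 (mod 703)
347^6 ≡ 406 (mod 703)
347^8 ≡ 137 (mod 703)
347^9 ≡ 438 (mod 703)
347^12 ≡ 334 (mod 703)
347^18 ≡ 628 (mod 703)
347^24 ≡ 482 (mod 703)
347^27 ≡ 191 (mod 703)
347^36 ≡ 1 (mod 703) ✓
So ord_703(347) = 36.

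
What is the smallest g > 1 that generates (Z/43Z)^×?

3

φ(43) = 43 − 1 = 42 = 2 · 3 · 7.
g is a primitive root iff g^(42/q) ≢ 1 (mod 43) for each prime q ∈ {2, 3, 7}.
g = 2: 2^21 ≡ 42; 2^14 ≡ 1 — hits 1, so not a primitive root.
g = 3: 3^21 ≡ 42; 3^14 ≡ 36; 3^6 ≡ 41 — none is 1, so 3 is a primitive root.
So 3 is the smallest generator of (Z/43Z)^×.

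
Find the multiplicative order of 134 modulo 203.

By Lagrange's theorem, ord_203(134) divides φ(203) = φ(7·29) = (7−1)·(29−1) = 6·28 = 168 = 2^3 · 3 · 7.
Divisors of 168: 1, 2, 3, 4, 6, 7, 8, 12, 14, 21, 24, 28, 42, 56, 84, 168.
Evaluate successive powers at the divisors of 168:
134^1 ≡ 134 (mod 203)
134^2 ≡ 92 (mod 203)
134^3 ≡ 148 (mod 203)
134^4 ≡ 141 (mod 203)
134^6 ≡ 183 (mod 203)
134^7 ≡ 162 (mod 203)
134^8 ≡ 190 (mod 203)
134^12 ≡ 197 (mod 203)
134^14 ≡ 57 (mod 203)
134^21 ≡ 99 (mod 203)
134^24 ≡ 36 (mod 203)
134^28 ≡ 1 (mod 203) ✓
The smallest such exponent is 28, so the order of 134 is 28.

28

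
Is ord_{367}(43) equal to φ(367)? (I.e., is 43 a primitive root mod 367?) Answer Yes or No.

φ(367) = 367 − 1 = 366 = 2 · 3 · 61.
It suffices to check that the order of 43 is not a proper divisor of 366: compute 43^(366/q) for q ∈ {2, 3, 61}.
43^183 ≡ 366 (mod 367)  [q = 2: ≢ 1 ✓]
43^122 ≡ 83 (mod 367)  [q = 3: ≢ 1 ✓]
43^6 ≡ 175 (mod 367)  [q = 61: ≢ 1 ✓]
None equal 1, so ord_367(43) = 366: 43 is a primitive root.

Yes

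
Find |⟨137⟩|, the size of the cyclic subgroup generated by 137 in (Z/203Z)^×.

84

ord(137) | φ(203) = φ(7·29) = (7−1)·(29−1) = 6·28 = 168 = 2^3 · 3 · 7.
Divisors of 168: 1, 2, 3, 4, 6, 7, 8, 12, 14, 21, 24, 28, 42, 56, 84, 168.
Check 137^d mod 203 for each divisor in increasing order:
137^1 ≡ 137 (mod 203)
137^2 ≡ 93 (mod 203)
137^3 ≡ 155 (mod 203)
137^4 ≡ 123 (mod 203)
137^6 ≡ 71 (mod 203)
137^7 ≡ 186 (mod 203)
137^8 ≡ 107 (mod 203)
137^12 ≡ 169 (mod 203)
137^14 ≡ 86 (mod 203)
137^21 ≡ 162 (mod 203)
137^24 ≡ 141 (mod 203)
137^28 ≡ 88 (mod 203)
137^42 ≡ 57 (mod 203)
137^56 ≡ 30 (mod 203)
137^84 ≡ 1 (mod 203) ✓
The smallest such exponent is 84, so the order of 137 is 84.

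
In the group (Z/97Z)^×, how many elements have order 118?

φ(97) = 97 − 1 = 96 = 2^5 · 3.
In a cyclic group of order 96, there are φ(d) elements of order d for each divisor d of 96, and zero for non-divisors.
Since 118 ∤ 96, the count is 0.

0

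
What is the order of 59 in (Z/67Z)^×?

11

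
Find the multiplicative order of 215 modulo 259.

18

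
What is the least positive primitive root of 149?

2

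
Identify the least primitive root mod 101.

φ(101) = 101 − 1 = 100 = 2^2 · 5^2.
Test candidates g = 2, 3, … against the prime factors q ∈ {2, 5} of φ(101): g is a generator iff g^(100/q) ≢ 1 for every such q.
g = 2: 2^50 ≡ 100; 2^20 ≡ 95 — none is 1, so 2 is a primitive root.
So 2 is the smallest generator of (Z/101Z)^×.

2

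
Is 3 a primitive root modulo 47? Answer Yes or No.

No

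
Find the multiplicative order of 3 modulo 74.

18

By Lagrange's theorem, ord_74(3) divides φ(74) = φ(2)·φ(37) = 1·36 = 36 = 2^2 · 3^2.
Divisors of 36: 1, 2, 3, 4, 6, 9, 12, 18, 36.
Check 3^d mod 74 for each divisor in increasing order:
3^1 ≡ 3
3^2 ≡ 9
3^3 ≡ 27
3^4 ≡ 7
3^6 ≡ 63
3^9 ≡ 73
3^12 ≡ 47
3^18 ≡ 1
Therefore the multiplicative order of 3 modulo 74 is 18.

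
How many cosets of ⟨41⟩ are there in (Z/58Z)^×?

7

The order of 41 must divide φ(58) = φ(2)·φ(29) = 1·28 = 28 = 2^2 · 7.
Divisors of 28: 1, 2, 4, 7, 14, 28.
Test each divisor d:
41^1 ≡ 41 (mod 58)
41^2 ≡ 57 (mod 58)
41^4 ≡ 1 (mod 58) ✓
Thus |⟨41⟩| = ord(41) = 4.
The index is φ(58) / ord(41) = 28 / 4 = 7.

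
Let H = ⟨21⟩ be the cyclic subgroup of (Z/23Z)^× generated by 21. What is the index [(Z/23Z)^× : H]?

1

Since 21 ∈ (Z/23Z)^×, its order divides φ(23) = 23 − 1 = 22 = 2 · 11.
Divisors of 22: 1, 2, 11, 22.
Evaluate successive powers at the divisors of 22:
21^1 ≡ 21 (mod 23)
21^2 ≡ 4 (mod 23)
21^11 ≡ 22 (mod 23)
21^22 ≡ 1 (mod 23) ✓
Thus |⟨21⟩| = ord(21) = 22.
Index = |(Z/23Z)^×| / |⟨21⟩| = 22 / 22 = 1.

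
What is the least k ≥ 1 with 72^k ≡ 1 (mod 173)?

By Lagrange's theorem, ord_173(72) divides φ(173) = 173 − 1 = 172 = 2^2 · 43.
Divisors of 172: 1, 2, 4, 43, 86, 172.
Test each divisor d:
72^1 ≡ 72 (mod 173)
72^2 ≡ 167 (mod 173)
72^4 ≡ 36 (mod 173)
72^43 ≡ 80 (mod 173)
72^86 ≡ 172 (mod 173)
72^172 ≡ 1 (mod 173) ✓
The smallest such exponent is 172, so the order of 72 is 172.

172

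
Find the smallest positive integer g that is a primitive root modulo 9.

2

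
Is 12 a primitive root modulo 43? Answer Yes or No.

φ(43) = 43 − 1 = 42 = 2 · 3 · 7.
An element g generates (Z/43Z)^× iff g^(42/q) ≢ 1 (mod 43) for each prime q ∈ {2, 3, 7}.
12^21 ≡ 42 (mod 43)  [q = 2: ≢ 1 ✓]
12^14 ≡ 36 (mod 43)  [q = 3: ≢ 1 ✓]
12^6 ≡ 21 (mod 43)  [q = 7: ≢ 1 ✓]
None equal 1, so ord_43(12) = 42: 12 is a primitive root.

Yes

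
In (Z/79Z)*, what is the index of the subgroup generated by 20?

2

By Lagrange's theorem, ord_79(20) divides φ(79) = 79 − 1 = 78 = 2 · 3 · 13.
Divisors of 78: 1, 2, 3, 6, 13, 26, 39, 78.
Check 20^d mod 79 for each divisor in increasing order:
20^1 ≡ 20 (mod 79)
20^2 ≡ 5 (mod 79)
20^3 ≡ 21 (mod 79)
20^6 ≡ 46 (mod 79)
20^13 ≡ 55 (mod 79)
20^26 ≡ 23 (mod 79)
20^39 ≡ 1 (mod 79) ✓
The order of 20 is 39, so the subgroup it generates has 39 elements.
Index = |(Z/79Z)^×| / |⟨20⟩| = 78 / 39 = 2.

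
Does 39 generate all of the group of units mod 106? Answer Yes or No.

Yes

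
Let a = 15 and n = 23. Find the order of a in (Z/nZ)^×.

By Lagrange's theorem, ord_23(15) divides φ(23) = 23 − 1 = 22 = 2 · 11.
Divisors of 22: 1, 2, 11, 22.
Test each divisor d:
15^1 ≡ 15
15^2 ≡ 18
15^11 ≡ 22
15^22 ≡ 1
Therefore the multiplicative order of 15 modulo 23 is 22.

22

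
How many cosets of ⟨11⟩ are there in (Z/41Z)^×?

1

Since 11 ∈ (Z/41Z)^×, its order divides φ(41) = 41 − 1 = 40 = 2^3 · 5.
Divisors of 40: 1, 2, 4, 5, 8, 10, 20, 40.
Compute 11^d (mod 41) for the divisors d until we hit 1:
11^1 ≡ 11 (mod 41)
11^2 ≡ 39 (mod 41)
11^4 ≡ 4 (mod 41)
11^5 ≡ 3 (mod 41)
11^8 ≡ 16 (mod 41)
11^10 ≡ 9 (mod 41)
11^20 ≡ 40 (mod 41)
11^40 ≡ 1 (mod 41) ✓
The order of 11 is 40, so the subgroup it generates has 40 elements.
Index = |(Z/41Z)^×| / |⟨11⟩| = 40 / 40 = 1.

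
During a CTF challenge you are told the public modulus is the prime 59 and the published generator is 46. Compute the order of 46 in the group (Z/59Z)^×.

29

ord(46) | φ(59) = 59 − 1 = 58 = 2 · 29.
Divisors of 58: 1, 2, 29, 58.
Test each divisor d:
46^1 ≡ 46 (mod 59)
46^2 ≡ 51 (mod 59)
46^29 ≡ 1 (mod 59) ✓
Therefore the multiplicative order of 46 modulo 59 is 29.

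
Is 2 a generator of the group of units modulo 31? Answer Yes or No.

φ(31) = 31 − 1 = 30 = 2 · 3 · 5.
It suffices to check that the order of 2 is not a proper divisor of 30: compute 2^(30/q) for q ∈ {2, 3, 5}.
2^15 ≡ 1 (mod 31)  [q = 2: ≡ 1 ✗]
2^10 ≡ 1 (mod 31)  [q = 3: ≡ 1 ✗]
2^6 ≡ 2 (mod 31)  [q = 5: ≢ 1 ✓]
The check at q = 2 fails, so 2 generates a proper subgroup.

No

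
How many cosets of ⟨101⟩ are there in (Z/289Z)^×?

8

The order of 101 must divide φ(289) = φ(17^2) = 17·(17−1) = 272 = 2^4 · 17.
Divisors of 272: 1, 2, 4, 8, 16, 17, 34, 68, 136, 272.
Evaluate successive powers at the divisors of 272:
101^1 ≡ 101 (mod 289)
101^2 ≡ 86 (mod 289)
101^4 ≡ 171 (mod 289)
101^8 ≡ 52 (mod 289)
101^16 ≡ 103 (mod 289)
101^17 ≡ 288 (mod 289)
101^34 ≡ 1 (mod 289) ✓
Thus |⟨101⟩| = ord(101) = 34.
Index = |(Z/289Z)^×| / |⟨101⟩| = 272 / 34 = 8.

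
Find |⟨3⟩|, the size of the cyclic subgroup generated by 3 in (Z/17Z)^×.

Since 3 ∈ (Z/17Z)^×, its order divides φ(17) = 17 − 1 = 16 = 2^4.
Divisors of 16: 1, 2, 4, 8, 16.
Check 3^d mod 17 for each divisor in increasing order:
3^1 ≡ 3
3^2 ≡ 9
3^4 ≡ 13
3^8 ≡ 16
3^16 ≡ 1
Hence ord(3) = 16.

16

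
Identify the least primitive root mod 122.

7

φ(122) = φ(2)·φ(61) = 1·60 = 60 = 2^2 · 3 · 5.
g is a primitive root iff g^(60/q) ≢ 1 (mod 122) for each prime q ∈ {2, 3, 5}.
g = 2: gcd(2, 122) = 2 > 1, not a unit — skip.
g = 3: 3^30 ≡ 1 — hits 1, so not a primitive root.
g = 4: gcd(4, 122) = 2 > 1, not a unit — skip.
g = 5: 5^30 ≡ 1 — hits 1, so not a primitive root.
g = 6: gcd(6, 122) = 2 > 1, not a unit — skip.
g = 7: 7^30 ≡ 121; 7^20 ≡ 47; 7^12 ≡ 95 — none is 1, so 7 is a primitive root.
Hence the least primitive root of 122 is 7.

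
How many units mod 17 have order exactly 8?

4

φ(17) = 17 − 1 = 16 = 2^4.
Since (Z/17Z)^× is cyclic of order 16, the number of elements of order d is φ(d) when d | 16 and 0 otherwise.
8 = 2^3 divides 16, and φ(8) = 4.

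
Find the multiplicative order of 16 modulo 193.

24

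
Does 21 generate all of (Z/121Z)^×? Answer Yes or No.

No

φ(121) = φ(11^2) = 11·(11−1) = 110 = 2 · 5 · 11.
An element g generates (Z/121Z)^× iff g^(110/q) ≢ 1 (mod 121) for each prime q ∈ {2, 5, 11}.
21^55 ≡ 120 (mod 121)  [q = 2: ≢ 1 ✓]
21^22 ≡ 1 (mod 121)  [q = 5: ≡ 1 ✗]
21^10 ≡ 23 (mod 121)  [q = 11: ≢ 1 ✓]
21^22 ≡ 1 shows ord(21) | 22, strictly less than φ(121); not a primitive root.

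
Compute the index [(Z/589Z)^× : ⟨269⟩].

6

ord(269) | φ(589) = φ(19·31) = (19−1)·(31−1) = 18·30 = 540 = 2^2 · 3^3 · 5.
Divisors of 540: 1, 2, 3, 4, 5, 6, 9, 10, 12, 15, 18, 20, 27, 30, 36, 45, 54, 60, 90, 108, 135, 180, 270, 540.
Check 269^d mod 589 for each divisor in increasing order:
269^1 ≡ 269
269^2 ≡ 503
269^3 ≡ 426
269^4 ≡ 328
269^5 ≡ 471
269^6 ≡ 64
269^9 ≡ 170
269^10 ≡ 377
269^12 ≡ 562
269^15 ≡ 278
269^18 ≡ 39
269^20 ≡ 180
269^27 ≡ 151
269^30 ≡ 125
269^36 ≡ 343
269^45 ≡ 588
269^54 ≡ 419
269^60 ≡ 311
269^90 ≡ 1
Thus |⟨269⟩| = ord(269) = 90.
[(Z/589Z)^× : ⟨269⟩] = 540/90 = 6.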